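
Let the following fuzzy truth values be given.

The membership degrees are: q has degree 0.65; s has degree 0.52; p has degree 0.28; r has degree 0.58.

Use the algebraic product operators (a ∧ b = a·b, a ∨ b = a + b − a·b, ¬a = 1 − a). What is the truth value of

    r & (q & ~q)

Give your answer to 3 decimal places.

0.132

~q = 1 − 0.6500 = 0.3500
q & ~q = a·b on (0.6500, 0.3500) = 0.2275
r & (q & ~q) = a·b on (0.5800, 0.2275) = 0.1319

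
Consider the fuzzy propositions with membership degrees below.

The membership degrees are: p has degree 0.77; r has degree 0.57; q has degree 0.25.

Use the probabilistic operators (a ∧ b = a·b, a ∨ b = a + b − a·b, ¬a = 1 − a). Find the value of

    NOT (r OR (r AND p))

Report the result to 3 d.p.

0.241

r AND p = a·b on (0.5700, 0.7700) = 0.4389
r OR (r AND p) = a + b − a·b on (0.5700, 0.4389) = 0.7587
NOT (r OR (r AND p)) = 1 − 0.7587 = 0.2413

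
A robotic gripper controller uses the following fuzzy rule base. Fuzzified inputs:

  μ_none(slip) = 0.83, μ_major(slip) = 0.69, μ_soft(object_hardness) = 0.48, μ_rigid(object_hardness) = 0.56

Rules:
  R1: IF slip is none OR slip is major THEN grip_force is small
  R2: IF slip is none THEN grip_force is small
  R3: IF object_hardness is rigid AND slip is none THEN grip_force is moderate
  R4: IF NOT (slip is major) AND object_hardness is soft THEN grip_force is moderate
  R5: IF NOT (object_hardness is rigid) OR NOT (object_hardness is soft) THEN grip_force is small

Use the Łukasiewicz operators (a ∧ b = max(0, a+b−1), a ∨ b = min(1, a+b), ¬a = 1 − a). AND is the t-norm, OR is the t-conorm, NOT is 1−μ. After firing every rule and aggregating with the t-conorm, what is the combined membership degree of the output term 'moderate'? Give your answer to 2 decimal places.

0.39

R1: none=0.83, major=0.69; OR[min(1, a+b)] → w = 1.00
R2: none=0.83 → w = 0.83
R3: rigid=0.56, none=0.83; AND[max(0, a+b−1)] → w = 0.39
R4: ¬major=1−0.69=0.31, soft=0.48; AND[max(0, a+b−1)] → w = 0.00
R5: ¬rigid=1−0.56=0.44, ¬soft=1−0.48=0.52; OR[min(1, a+b)] → w = 0.96
Rules with consequent 'moderate': {R3, R4} → strengths 0.39, 0.00
Aggregate via t-conorm [min(1, a+b)]: 0.39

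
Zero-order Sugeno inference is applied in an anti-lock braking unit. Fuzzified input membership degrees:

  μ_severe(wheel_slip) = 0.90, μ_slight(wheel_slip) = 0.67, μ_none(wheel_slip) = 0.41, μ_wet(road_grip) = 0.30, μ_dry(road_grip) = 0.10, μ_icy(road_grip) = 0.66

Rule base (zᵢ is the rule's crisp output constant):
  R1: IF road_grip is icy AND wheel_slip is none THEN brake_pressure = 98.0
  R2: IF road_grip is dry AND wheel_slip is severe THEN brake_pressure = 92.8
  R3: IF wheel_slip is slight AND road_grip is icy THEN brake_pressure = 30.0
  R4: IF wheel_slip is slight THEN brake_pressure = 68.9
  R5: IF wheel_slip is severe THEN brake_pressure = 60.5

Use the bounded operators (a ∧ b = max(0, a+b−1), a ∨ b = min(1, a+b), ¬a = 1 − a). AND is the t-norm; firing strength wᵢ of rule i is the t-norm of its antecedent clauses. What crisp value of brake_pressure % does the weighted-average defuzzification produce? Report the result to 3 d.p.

59.580

R1 (z=98.0): icy=0.66, none=0.41; AND[max(0, a+b−1)] → w = 0.07
R2 (z=92.8): dry=0.10, severe=0.90; AND[max(0, a+b−1)] → w = 0.00
R3 (z=30.0): slight=0.67, icy=0.66; AND[max(0, a+b−1)] → w = 0.33
R4 (z=68.9): slight=0.67 → w = 0.67
R5 (z=60.5): severe=0.90 → w = 0.90
Weighted average = (0.07·98.0 + 0.00·92.8 + 0.33·30.0 + 0.67·68.9 + 0.90·60.5) / (0.07 + 0.00 + 0.33 + 0.67 + 0.90)
  = 117.3730 / 1.9700 = 59.580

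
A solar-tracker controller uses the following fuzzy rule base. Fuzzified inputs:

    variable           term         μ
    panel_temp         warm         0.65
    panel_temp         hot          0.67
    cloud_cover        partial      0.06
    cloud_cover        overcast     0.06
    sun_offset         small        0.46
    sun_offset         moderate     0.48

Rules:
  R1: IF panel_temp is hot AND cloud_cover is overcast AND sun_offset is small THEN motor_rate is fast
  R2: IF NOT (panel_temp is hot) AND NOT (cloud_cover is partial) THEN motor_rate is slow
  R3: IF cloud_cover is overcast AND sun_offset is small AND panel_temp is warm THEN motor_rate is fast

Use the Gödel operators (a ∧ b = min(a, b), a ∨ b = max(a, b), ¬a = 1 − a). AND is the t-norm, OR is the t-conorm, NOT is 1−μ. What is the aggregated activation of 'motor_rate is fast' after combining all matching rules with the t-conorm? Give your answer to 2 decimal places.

0.06

R1: hot=0.67, overcast=0.06, small=0.46; AND[min(a, b)] → w = 0.06
R2: ¬hot=1−0.67=0.33, ¬partial=1−0.06=0.94; AND[min(a, b)] → w = 0.33
R3: overcast=0.06, small=0.46, warm=0.65; AND[min(a, b)] → w = 0.06
Rules with consequent 'fast': {R1, R3} → strengths 0.06, 0.06
Aggregate via t-conorm [max(a, b)]: 0.06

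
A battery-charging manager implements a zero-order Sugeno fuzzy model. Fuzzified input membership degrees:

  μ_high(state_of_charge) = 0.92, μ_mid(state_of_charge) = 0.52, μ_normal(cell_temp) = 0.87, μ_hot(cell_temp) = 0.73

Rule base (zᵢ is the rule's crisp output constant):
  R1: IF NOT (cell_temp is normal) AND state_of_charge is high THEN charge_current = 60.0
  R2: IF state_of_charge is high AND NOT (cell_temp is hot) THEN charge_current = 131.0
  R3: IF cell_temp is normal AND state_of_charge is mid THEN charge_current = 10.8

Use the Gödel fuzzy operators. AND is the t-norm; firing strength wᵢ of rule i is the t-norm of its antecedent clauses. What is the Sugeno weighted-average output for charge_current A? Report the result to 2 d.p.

53.03

R1 (z=60.0): ¬normal=1−0.87=0.13, high=0.92; AND[min(a, b)] → w = 0.13
R2 (z=131.0): high=0.92, ¬hot=1−0.73=0.27; AND[min(a, b)] → w = 0.27
R3 (z=10.8): normal=0.87, mid=0.52; AND[min(a, b)] → w = 0.52
Weighted average = (0.13·60.0 + 0.27·131.0 + 0.52·10.8) / (0.13 + 0.27 + 0.52)
  = 48.7860 / 0.9200 = 53.03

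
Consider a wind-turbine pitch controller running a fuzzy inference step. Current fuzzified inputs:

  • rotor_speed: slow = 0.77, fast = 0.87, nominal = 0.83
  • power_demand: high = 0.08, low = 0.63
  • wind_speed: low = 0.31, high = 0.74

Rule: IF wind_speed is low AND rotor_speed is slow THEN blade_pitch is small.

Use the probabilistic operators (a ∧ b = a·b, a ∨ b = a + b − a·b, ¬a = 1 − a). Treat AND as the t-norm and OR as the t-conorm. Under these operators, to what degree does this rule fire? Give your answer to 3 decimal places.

firing strength: low=0.31, slow=0.77; AND[a·b] → w = 0.2387

0.239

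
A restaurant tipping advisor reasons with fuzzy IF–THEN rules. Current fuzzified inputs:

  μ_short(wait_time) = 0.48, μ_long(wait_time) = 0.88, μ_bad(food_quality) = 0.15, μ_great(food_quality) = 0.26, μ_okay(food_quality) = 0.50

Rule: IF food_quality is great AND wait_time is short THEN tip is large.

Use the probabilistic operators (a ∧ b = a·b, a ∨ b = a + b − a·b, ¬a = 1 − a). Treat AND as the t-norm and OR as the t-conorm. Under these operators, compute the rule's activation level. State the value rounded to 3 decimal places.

0.125

firing strength: great=0.26, short=0.48; AND[a·b] → w = 0.1248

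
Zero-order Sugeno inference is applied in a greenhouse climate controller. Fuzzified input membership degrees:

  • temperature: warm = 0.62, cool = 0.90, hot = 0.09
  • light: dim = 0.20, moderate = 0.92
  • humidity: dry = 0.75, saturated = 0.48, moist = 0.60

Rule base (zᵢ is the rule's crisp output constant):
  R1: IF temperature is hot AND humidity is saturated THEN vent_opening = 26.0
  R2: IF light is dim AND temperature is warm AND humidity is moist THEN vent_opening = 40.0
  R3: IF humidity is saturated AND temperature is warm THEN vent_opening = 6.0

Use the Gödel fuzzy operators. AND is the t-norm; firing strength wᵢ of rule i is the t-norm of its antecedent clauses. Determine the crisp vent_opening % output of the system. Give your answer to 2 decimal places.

17.17

R1 (z=26.0): hot=0.09, saturated=0.48; AND[min(a, b)] → w = 0.09
R2 (z=40.0): dim=0.20, warm=0.62, moist=0.60; AND[min(a, b)] → w = 0.20
R3 (z=6.0): saturated=0.48, warm=0.62; AND[min(a, b)] → w = 0.48
Weighted average = (0.09·26.0 + 0.20·40.0 + 0.48·6.0) / (0.09 + 0.20 + 0.48)
  = 13.2200 / 0.7700 = 17.17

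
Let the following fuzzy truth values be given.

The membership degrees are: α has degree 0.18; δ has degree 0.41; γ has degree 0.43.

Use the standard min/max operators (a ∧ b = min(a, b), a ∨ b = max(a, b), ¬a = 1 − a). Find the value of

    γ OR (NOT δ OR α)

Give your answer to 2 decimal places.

NOT δ = 1 − 0.41 = 0.59
NOT δ OR α = max(a, b) on (0.59, 0.18) = 0.59
γ OR (NOT δ OR α) = max(a, b) on (0.43, 0.59) = 0.59

0.59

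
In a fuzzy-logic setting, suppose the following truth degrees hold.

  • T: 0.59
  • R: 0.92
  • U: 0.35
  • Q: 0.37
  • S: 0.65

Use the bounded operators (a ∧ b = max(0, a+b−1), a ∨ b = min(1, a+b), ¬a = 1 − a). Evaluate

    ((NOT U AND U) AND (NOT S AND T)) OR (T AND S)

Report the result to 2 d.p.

0.24

NOT U = 1 − 0.35 = 0.65
NOT U AND U = max(0, a+b−1) on (0.65, 0.35) = 0.00
NOT S = 1 − 0.65 = 0.35
NOT S AND T = max(0, a+b−1) on (0.35, 0.59) = 0.00
(NOT U AND U) AND (NOT S AND T) = max(0, a+b−1) on (0.00, 0.00) = 0.00
T AND S = max(0, a+b−1) on (0.59, 0.65) = 0.24
((NOT U AND U) AND (NOT S AND T)) OR (T AND S) = min(1, a+b) on (0.00, 0.24) = 0.24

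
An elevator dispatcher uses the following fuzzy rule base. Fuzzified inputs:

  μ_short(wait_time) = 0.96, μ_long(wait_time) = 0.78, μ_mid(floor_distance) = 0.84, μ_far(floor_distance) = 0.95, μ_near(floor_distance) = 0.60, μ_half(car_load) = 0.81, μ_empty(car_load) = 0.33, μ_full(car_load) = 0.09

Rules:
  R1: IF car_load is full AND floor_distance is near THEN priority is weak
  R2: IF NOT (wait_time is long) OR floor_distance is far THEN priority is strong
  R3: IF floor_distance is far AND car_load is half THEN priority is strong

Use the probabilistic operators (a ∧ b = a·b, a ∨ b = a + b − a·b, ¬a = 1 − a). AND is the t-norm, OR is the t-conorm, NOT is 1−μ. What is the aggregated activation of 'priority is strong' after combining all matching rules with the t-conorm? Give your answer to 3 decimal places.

0.991

R1: full=0.09, near=0.60; AND[a·b] → w = 0.0540
R2: ¬long=1−0.78=0.22, far=0.95; OR[a + b − a·b] → w = 0.9610
R3: far=0.95, half=0.81; AND[a·b] → w = 0.7695
Rules with consequent 'strong': {R2, R3} → strengths 0.9610, 0.7695
Aggregate via t-conorm [a + b − a·b]: 0.9910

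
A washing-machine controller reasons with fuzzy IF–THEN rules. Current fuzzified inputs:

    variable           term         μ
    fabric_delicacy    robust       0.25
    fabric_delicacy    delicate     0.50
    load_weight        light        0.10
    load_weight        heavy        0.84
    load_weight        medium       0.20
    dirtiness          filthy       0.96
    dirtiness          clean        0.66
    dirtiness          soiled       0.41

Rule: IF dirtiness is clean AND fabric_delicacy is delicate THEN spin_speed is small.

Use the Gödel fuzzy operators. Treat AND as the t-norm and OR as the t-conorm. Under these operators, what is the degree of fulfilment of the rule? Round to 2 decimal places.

0.50

firing strength: clean=0.66, delicate=0.50; AND[min(a, b)] → w = 0.50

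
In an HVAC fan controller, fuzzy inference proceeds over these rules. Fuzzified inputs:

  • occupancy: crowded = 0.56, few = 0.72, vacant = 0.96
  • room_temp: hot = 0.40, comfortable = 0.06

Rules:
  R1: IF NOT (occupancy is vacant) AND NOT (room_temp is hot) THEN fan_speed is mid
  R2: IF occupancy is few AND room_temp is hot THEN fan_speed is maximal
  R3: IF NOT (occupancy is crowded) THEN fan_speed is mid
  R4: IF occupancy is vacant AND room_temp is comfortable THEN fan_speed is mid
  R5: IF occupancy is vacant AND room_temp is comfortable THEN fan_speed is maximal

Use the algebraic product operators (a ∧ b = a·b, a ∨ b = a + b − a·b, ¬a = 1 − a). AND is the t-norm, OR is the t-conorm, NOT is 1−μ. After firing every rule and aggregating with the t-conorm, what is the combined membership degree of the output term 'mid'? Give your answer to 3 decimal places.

R1: ¬vacant=1−0.96=0.04, ¬hot=1−0.40=0.60; AND[a·b] → w = 0.0240
R2: few=0.72, hot=0.40; AND[a·b] → w = 0.2880
R3: ¬crowded=1−0.56=0.44 → w = 0.4400
R4: vacant=0.96, comfortable=0.06; AND[a·b] → w = 0.0576
R5: vacant=0.96, comfortable=0.06; AND[a·b] → w = 0.0576
Rules with consequent 'mid': {R1, R3, R4} → strengths 0.0240, 0.4400, 0.0576
Aggregate via t-conorm [a + b − a·b]: 0.4849

0.485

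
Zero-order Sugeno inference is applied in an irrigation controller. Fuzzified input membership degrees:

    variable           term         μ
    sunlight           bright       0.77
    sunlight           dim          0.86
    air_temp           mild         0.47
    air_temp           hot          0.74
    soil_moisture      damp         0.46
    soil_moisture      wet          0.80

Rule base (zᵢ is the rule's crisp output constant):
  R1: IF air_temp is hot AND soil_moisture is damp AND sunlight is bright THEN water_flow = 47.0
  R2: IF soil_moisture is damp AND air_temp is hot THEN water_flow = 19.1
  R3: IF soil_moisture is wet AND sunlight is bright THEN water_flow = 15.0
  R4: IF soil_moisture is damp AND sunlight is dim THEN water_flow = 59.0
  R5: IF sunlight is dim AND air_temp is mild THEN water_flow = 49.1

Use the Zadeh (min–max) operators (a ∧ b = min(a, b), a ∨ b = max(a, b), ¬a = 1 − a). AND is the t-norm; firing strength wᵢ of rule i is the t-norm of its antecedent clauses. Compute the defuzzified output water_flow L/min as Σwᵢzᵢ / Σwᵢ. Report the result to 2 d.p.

R1 (z=47.0): hot=0.74, damp=0.46, bright=0.77; AND[min(a, b)] → w = 0.46
R2 (z=19.1): damp=0.46, hot=0.74; AND[min(a, b)] → w = 0.46
R3 (z=15.0): wet=0.80, bright=0.77; AND[min(a, b)] → w = 0.77
R4 (z=59.0): damp=0.46, dim=0.86; AND[min(a, b)] → w = 0.46
R5 (z=49.1): dim=0.86, mild=0.47; AND[min(a, b)] → w = 0.47
Weighted average = (0.46·47.0 + 0.46·19.1 + 0.77·15.0 + 0.46·59.0 + 0.47·49.1) / (0.46 + 0.46 + 0.77 + 0.46 + 0.47)
  = 92.1730 / 2.6200 = 35.18

35.18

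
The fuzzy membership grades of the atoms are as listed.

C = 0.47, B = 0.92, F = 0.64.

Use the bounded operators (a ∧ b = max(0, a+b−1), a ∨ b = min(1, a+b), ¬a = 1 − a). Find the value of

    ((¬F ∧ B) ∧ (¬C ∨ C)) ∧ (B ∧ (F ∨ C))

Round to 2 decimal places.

¬F = 1 − 0.64 = 0.36
¬F ∧ B = max(0, a+b−1) on (0.36, 0.92) = 0.28
¬C = 1 − 0.47 = 0.53
¬C ∨ C = min(1, a+b) on (0.53, 0.47) = 1.00
(¬F ∧ B) ∧ (¬C ∨ C) = max(0, a+b−1) on (0.28, 1.00) = 0.28
F ∨ C = min(1, a+b) on (0.64, 0.47) = 1.00
B ∧ (F ∨ C) = max(0, a+b−1) on (0.92, 1.00) = 0.92
((¬F ∧ B) ∧ (¬C ∨ C)) ∧ (B ∧ (F ∨ C)) = max(0, a+b−1) on (0.28, 0.92) = 0.20

0.20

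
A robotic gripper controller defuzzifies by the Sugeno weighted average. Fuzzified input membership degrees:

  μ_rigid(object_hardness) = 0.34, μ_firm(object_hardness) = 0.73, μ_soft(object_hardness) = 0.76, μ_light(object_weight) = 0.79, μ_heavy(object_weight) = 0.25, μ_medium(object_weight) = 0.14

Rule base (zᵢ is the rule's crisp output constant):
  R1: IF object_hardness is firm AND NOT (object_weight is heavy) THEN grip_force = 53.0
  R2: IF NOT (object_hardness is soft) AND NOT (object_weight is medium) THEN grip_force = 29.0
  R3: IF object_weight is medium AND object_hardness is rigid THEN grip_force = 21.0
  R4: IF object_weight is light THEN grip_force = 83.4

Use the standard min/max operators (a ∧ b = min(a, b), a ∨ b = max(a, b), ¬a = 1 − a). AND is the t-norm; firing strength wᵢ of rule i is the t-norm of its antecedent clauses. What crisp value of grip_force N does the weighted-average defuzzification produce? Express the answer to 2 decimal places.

60.25

R1 (z=53.0): firm=0.73, ¬heavy=1−0.25=0.75; AND[min(a, b)] → w = 0.73
R2 (z=29.0): ¬soft=1−0.76=0.24, ¬medium=1−0.14=0.86; AND[min(a, b)] → w = 0.24
R3 (z=21.0): medium=0.14, rigid=0.34; AND[min(a, b)] → w = 0.14
R4 (z=83.4): light=0.79 → w = 0.79
Weighted average = (0.73·53.0 + 0.24·29.0 + 0.14·21.0 + 0.79·83.4) / (0.73 + 0.24 + 0.14 + 0.79)
  = 114.4760 / 1.9000 = 60.25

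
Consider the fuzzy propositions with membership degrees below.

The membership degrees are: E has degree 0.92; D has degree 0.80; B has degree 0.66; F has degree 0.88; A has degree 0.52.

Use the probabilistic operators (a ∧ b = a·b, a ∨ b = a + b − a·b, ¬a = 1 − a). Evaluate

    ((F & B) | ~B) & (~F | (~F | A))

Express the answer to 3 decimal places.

F & B = a·b on (0.8800, 0.6600) = 0.5808
~B = 1 − 0.6600 = 0.3400
(F & B) | ~B = a + b − a·b on (0.5808, 0.3400) = 0.7233
~F = 1 − 0.8800 = 0.1200
~F = 1 − 0.8800 = 0.1200
~F | A = a + b − a·b on (0.1200, 0.5200) = 0.5776
~F | (~F | A) = a + b − a·b on (0.1200, 0.5776) = 0.6283
((F & B) | ~B) & (~F | (~F | A)) = a·b on (0.7233, 0.6283) = 0.4545

0.454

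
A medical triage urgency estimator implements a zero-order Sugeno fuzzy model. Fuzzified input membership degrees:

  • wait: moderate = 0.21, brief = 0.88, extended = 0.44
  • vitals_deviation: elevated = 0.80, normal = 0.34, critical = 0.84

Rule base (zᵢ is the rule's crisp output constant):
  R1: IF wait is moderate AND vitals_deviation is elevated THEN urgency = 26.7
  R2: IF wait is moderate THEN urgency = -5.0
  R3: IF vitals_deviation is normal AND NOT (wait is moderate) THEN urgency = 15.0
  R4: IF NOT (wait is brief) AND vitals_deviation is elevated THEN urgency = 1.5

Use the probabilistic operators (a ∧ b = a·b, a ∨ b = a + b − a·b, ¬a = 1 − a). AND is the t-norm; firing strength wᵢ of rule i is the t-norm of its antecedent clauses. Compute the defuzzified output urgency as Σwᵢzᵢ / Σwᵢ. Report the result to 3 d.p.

R1 (z=26.7): moderate=0.21, elevated=0.80; AND[a·b] → w = 0.1680
R2 (z=-5.0): moderate=0.21 → w = 0.2100
R3 (z=15.0): normal=0.34, ¬moderate=1−0.21=0.79; AND[a·b] → w = 0.2686
R4 (z=1.5): ¬brief=1−0.88=0.12, elevated=0.80; AND[a·b] → w = 0.0960
Weighted average = (0.1680·26.7 + 0.2100·-5.0 + 0.2686·15.0 + 0.0960·1.5) / (0.1680 + 0.2100 + 0.2686 + 0.0960)
  = 7.6086 / 0.7426 = 10.246

10.246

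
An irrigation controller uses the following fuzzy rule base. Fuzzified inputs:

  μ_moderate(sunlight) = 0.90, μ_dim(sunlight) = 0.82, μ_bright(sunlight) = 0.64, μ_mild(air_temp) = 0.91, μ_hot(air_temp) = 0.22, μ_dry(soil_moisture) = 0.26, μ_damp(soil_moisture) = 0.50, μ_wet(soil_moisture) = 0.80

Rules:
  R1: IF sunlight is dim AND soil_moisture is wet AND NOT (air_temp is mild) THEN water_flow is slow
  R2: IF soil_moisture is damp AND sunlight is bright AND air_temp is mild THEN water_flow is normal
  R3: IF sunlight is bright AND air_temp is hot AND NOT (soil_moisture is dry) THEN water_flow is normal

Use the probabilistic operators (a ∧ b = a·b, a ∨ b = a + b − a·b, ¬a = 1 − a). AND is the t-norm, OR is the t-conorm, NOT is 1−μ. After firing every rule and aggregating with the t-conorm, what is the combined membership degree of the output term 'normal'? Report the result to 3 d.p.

R1: dim=0.82, wet=0.80, ¬mild=1−0.91=0.09; AND[a·b] → w = 0.0590
R2: damp=0.50, bright=0.64, mild=0.91; AND[a·b] → w = 0.2912
R3: bright=0.64, hot=0.22, ¬dry=1−0.26=0.74; AND[a·b] → w = 0.1042
Rules with consequent 'normal': {R2, R3} → strengths 0.2912, 0.1042
Aggregate via t-conorm [a + b − a·b]: 0.3651

0.365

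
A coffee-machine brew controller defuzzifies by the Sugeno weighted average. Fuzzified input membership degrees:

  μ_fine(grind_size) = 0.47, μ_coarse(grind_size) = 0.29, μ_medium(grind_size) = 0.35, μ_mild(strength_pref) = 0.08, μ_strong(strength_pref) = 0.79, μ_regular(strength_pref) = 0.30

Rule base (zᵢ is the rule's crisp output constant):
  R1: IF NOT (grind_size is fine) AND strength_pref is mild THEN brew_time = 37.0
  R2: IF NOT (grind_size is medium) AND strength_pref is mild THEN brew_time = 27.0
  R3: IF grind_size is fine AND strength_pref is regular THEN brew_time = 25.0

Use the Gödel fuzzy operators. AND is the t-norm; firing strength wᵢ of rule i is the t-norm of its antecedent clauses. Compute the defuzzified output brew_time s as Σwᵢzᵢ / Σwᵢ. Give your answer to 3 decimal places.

R1 (z=37.0): ¬fine=1−0.47=0.53, mild=0.08; AND[min(a, b)] → w = 0.08
R2 (z=27.0): ¬medium=1−0.35=0.65, mild=0.08; AND[min(a, b)] → w = 0.08
R3 (z=25.0): fine=0.47, regular=0.30; AND[min(a, b)] → w = 0.30
Weighted average = (0.08·37.0 + 0.08·27.0 + 0.30·25.0) / (0.08 + 0.08 + 0.30)
  = 12.6200 / 0.4600 = 27.435

27.435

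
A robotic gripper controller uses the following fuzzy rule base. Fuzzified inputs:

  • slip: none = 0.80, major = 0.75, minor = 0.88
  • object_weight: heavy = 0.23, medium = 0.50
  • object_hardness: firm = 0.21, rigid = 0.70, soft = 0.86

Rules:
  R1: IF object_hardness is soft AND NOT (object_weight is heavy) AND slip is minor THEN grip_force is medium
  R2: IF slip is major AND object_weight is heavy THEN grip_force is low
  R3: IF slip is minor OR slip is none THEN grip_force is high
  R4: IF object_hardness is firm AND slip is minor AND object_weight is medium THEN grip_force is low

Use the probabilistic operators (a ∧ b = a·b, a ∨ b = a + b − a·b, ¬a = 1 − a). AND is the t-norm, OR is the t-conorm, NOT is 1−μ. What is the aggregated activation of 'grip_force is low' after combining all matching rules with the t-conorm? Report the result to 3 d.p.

0.249

R1: soft=0.86, ¬heavy=1−0.23=0.77, minor=0.88; AND[a·b] → w = 0.5827
R2: major=0.75, heavy=0.23; AND[a·b] → w = 0.1725
R3: minor=0.88, none=0.80; OR[a + b − a·b] → w = 0.9760
R4: firm=0.21, minor=0.88, medium=0.50; AND[a·b] → w = 0.0924
Rules with consequent 'low': {R2, R4} → strengths 0.1725, 0.0924
Aggregate via t-conorm [a + b − a·b]: 0.2490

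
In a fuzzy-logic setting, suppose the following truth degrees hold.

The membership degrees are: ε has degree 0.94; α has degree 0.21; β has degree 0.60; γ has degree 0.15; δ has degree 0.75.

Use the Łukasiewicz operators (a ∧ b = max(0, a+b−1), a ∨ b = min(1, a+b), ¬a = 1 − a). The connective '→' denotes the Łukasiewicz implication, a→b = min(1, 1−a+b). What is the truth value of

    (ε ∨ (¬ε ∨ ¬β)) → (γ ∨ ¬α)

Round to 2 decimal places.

¬ε = 1 − 0.94 = 0.06
¬β = 1 − 0.60 = 0.40
¬ε ∨ ¬β = min(1, a+b) on (0.06, 0.40) = 0.46
ε ∨ (¬ε ∨ ¬β) = min(1, a+b) on (0.94, 0.46) = 1.00
¬α = 1 − 0.21 = 0.79
γ ∨ ¬α = min(1, a+b) on (0.15, 0.79) = 0.94
(ε ∨ (¬ε ∨ ¬β)) → (γ ∨ ¬α)  [Łukasiewicz: min(1, 1−a+b)] with a=1.00, b=0.94 → 0.94

0.94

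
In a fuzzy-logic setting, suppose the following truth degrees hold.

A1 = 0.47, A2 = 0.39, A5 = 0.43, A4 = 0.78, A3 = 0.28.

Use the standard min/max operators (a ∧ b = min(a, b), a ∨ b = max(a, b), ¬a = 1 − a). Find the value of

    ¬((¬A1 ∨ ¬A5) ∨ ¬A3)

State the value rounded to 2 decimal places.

0.28

¬A1 = 1 − 0.47 = 0.53
¬A5 = 1 − 0.43 = 0.57
¬A1 ∨ ¬A5 = max(a, b) on (0.53, 0.57) = 0.57
¬A3 = 1 − 0.28 = 0.72
(¬A1 ∨ ¬A5) ∨ ¬A3 = max(a, b) on (0.57, 0.72) = 0.72
¬((¬A1 ∨ ¬A5) ∨ ¬A3) = 1 − 0.72 = 0.28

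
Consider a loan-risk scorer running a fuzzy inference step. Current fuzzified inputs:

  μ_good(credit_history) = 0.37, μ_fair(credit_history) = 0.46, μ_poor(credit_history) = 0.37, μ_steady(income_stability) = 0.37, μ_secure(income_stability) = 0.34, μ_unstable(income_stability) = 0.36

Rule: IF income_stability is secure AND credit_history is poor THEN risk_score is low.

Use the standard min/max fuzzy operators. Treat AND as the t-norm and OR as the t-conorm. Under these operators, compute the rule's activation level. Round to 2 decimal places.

firing strength: secure=0.34, poor=0.37; AND[min(a, b)] → w = 0.34

0.34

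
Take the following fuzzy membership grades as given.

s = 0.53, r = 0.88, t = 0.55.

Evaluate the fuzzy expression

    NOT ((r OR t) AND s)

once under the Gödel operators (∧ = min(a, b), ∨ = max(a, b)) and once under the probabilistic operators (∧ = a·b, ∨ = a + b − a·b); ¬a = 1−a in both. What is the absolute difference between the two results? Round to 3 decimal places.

Under Gödel:
  r OR t = max(a, b) on (0.88, 0.55) = 0.88
  (r OR t) AND s = min(a, b) on (0.88, 0.53) = 0.53
  NOT ((r OR t) AND s) = 1 − 0.53 = 0.47
  → value = 0.4700
Under probabilistic:
  r OR t = a + b − a·b on (0.8800, 0.5500) = 0.9460
  (r OR t) AND s = a·b on (0.9460, 0.5300) = 0.5014
  NOT ((r OR t) AND s) = 1 − 0.5014 = 0.4986
  → value = 0.4986
|0.4700 − 0.4986| = 0.029

0.029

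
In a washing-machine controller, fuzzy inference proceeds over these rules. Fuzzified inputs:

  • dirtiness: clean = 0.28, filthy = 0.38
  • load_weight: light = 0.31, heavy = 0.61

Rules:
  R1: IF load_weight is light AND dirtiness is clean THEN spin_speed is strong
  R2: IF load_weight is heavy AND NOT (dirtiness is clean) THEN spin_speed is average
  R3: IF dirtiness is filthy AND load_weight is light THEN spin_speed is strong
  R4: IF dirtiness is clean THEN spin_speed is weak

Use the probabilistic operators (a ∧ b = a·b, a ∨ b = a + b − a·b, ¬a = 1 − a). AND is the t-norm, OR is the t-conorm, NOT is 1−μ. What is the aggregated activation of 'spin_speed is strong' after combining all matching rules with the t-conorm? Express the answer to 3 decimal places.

R1: light=0.31, clean=0.28; AND[a·b] → w = 0.0868
R2: heavy=0.61, ¬clean=1−0.28=0.72; AND[a·b] → w = 0.4392
R3: filthy=0.38, light=0.31; AND[a·b] → w = 0.1178
R4: clean=0.28 → w = 0.2800
Rules with consequent 'strong': {R1, R3} → strengths 0.0868, 0.1178
Aggregate via t-conorm [a + b − a·b]: 0.1944

0.194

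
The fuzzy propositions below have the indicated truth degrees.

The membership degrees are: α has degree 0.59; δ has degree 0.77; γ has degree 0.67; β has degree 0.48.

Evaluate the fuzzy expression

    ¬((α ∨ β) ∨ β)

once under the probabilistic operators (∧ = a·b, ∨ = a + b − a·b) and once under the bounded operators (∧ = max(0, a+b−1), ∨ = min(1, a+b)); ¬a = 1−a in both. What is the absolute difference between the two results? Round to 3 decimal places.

0.111

Under probabilistic:
  α ∨ β = a + b − a·b on (0.5900, 0.4800) = 0.7868
  (α ∨ β) ∨ β = a + b − a·b on (0.7868, 0.4800) = 0.8891
  ¬((α ∨ β) ∨ β) = 1 − 0.8891 = 0.1109
  → value = 0.1109
Under bounded:
  α ∨ β = min(1, a+b) on (0.59, 0.48) = 1.00
  (α ∨ β) ∨ β = min(1, a+b) on (1.00, 0.48) = 1.00
  ¬((α ∨ β) ∨ β) = 1 − 1.00 = 0.00
  → value = 0.0000
|0.1109 − 0.0000| = 0.111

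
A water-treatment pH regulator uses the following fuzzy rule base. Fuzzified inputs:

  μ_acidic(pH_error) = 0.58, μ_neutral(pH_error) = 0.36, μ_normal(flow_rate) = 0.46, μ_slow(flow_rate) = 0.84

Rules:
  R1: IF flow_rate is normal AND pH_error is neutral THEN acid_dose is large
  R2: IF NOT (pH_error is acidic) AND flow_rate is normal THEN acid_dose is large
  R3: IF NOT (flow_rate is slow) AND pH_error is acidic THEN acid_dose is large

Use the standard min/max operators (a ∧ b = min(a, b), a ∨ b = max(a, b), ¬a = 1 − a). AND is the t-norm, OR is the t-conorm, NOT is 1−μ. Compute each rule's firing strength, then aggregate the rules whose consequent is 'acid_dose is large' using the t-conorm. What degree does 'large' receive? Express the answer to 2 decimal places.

0.42

R1: normal=0.46, neutral=0.36; AND[min(a, b)] → w = 0.36
R2: ¬acidic=1−0.58=0.42, normal=0.46; AND[min(a, b)] → w = 0.42
R3: ¬slow=1−0.84=0.16, acidic=0.58; AND[min(a, b)] → w = 0.16
Rules with consequent 'large': {R1, R2, R3} → strengths 0.36, 0.42, 0.16
Aggregate via t-conorm [max(a, b)]: 0.42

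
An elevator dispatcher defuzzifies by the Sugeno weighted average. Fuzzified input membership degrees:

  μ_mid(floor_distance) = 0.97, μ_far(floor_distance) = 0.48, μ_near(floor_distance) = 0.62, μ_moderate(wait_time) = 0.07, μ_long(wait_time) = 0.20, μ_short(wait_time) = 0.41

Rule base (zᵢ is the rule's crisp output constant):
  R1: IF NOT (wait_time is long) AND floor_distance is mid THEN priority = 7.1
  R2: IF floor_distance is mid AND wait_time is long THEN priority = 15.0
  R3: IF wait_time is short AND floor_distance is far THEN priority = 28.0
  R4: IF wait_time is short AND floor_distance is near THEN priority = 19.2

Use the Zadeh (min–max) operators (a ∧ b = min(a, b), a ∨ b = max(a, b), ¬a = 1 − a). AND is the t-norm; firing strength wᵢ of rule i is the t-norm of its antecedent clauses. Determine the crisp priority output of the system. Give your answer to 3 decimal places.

R1 (z=7.1): ¬long=1−0.20=0.80, mid=0.97; AND[min(a, b)] → w = 0.80
R2 (z=15.0): mid=0.97, long=0.20; AND[min(a, b)] → w = 0.20
R3 (z=28.0): short=0.41, far=0.48; AND[min(a, b)] → w = 0.41
R4 (z=19.2): short=0.41, near=0.62; AND[min(a, b)] → w = 0.41
Weighted average = (0.80·7.1 + 0.20·15.0 + 0.41·28.0 + 0.41·19.2) / (0.80 + 0.20 + 0.41 + 0.41)
  = 28.0320 / 1.8200 = 15.402

15.402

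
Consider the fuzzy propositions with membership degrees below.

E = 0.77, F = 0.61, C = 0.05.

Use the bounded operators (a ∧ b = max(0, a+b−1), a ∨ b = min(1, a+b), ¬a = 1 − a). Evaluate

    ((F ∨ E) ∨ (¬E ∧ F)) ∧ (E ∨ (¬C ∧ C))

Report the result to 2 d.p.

0.77

F ∨ E = min(1, a+b) on (0.61, 0.77) = 1.00
¬E = 1 − 0.77 = 0.23
¬E ∧ F = max(0, a+b−1) on (0.23, 0.61) = 0.00
(F ∨ E) ∨ (¬E ∧ F) = min(1, a+b) on (1.00, 0.00) = 1.00
¬C = 1 − 0.05 = 0.95
¬C ∧ C = max(0, a+b−1) on (0.95, 0.05) = 0.00
E ∨ (¬C ∧ C) = min(1, a+b) on (0.77, 0.00) = 0.77
((F ∨ E) ∨ (¬E ∧ F)) ∧ (E ∨ (¬C ∧ C)) = max(0, a+b−1) on (1.00, 0.77) = 0.77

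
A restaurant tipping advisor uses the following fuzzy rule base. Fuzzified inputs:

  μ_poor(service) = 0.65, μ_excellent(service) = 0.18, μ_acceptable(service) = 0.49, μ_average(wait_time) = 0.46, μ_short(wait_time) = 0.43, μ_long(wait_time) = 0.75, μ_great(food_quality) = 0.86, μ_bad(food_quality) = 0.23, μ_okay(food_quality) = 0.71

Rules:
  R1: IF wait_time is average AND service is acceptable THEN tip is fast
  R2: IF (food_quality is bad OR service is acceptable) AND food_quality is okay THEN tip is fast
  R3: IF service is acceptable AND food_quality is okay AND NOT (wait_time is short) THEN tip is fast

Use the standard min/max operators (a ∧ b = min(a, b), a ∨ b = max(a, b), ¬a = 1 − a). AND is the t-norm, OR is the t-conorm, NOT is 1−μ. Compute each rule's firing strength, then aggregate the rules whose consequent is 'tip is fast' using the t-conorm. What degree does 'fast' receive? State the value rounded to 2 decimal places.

R1: average=0.46, acceptable=0.49; AND[min(a, b)] → w = 0.46
R2: (bad=0.23 OR acceptable=0.49) = 0.49; AND[min(a, b)] with okay=0.71 → w = 0.49
R3: acceptable=0.49, okay=0.71, ¬short=1−0.43=0.57; AND[min(a, b)] → w = 0.49
Rules with consequent 'fast': {R1, R2, R3} → strengths 0.46, 0.49, 0.49
Aggregate via t-conorm [max(a, b)]: 0.49

0.49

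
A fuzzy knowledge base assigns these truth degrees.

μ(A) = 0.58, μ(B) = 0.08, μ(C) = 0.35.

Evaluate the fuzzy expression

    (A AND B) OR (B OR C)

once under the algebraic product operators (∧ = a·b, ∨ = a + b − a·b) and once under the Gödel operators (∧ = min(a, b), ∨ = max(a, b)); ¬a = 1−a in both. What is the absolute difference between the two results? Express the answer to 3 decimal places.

Under algebraic product:
  A AND B = a·b on (0.5800, 0.0800) = 0.0464
  B OR C = a + b − a·b on (0.0800, 0.3500) = 0.4020
  (A AND B) OR (B OR C) = a + b − a·b on (0.0464, 0.4020) = 0.4297
  → value = 0.4297
Under Gödel:
  A AND B = min(a, b) on (0.58, 0.08) = 0.08
  B OR C = max(a, b) on (0.08, 0.35) = 0.35
  (A AND B) OR (B OR C) = max(a, b) on (0.08, 0.35) = 0.35
  → value = 0.3500
|0.4297 − 0.3500| = 0.080

0.080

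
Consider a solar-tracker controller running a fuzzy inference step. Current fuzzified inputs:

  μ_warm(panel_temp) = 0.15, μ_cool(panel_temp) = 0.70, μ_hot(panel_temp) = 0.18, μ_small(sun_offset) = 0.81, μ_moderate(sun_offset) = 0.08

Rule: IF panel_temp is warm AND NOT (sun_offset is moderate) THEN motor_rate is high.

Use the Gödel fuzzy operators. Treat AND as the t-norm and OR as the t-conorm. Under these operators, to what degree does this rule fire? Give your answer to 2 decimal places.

0.15

firing strength: warm=0.15, ¬moderate=1−0.08=0.92; AND[min(a, b)] → w = 0.15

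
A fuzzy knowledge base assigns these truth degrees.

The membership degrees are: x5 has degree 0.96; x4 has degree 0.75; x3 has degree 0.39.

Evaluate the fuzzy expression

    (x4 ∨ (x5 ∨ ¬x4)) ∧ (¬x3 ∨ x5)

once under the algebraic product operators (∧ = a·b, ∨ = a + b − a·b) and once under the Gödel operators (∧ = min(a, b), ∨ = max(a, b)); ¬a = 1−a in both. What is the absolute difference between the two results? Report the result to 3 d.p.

Under algebraic product:
  ¬x4 = 1 − 0.7500 = 0.2500
  x5 ∨ ¬x4 = a + b − a·b on (0.9600, 0.2500) = 0.9700
  x4 ∨ (x5 ∨ ¬x4) = a + b − a·b on (0.7500, 0.9700) = 0.9925
  ¬x3 = 1 − 0.3900 = 0.6100
  ¬x3 ∨ x5 = a + b − a·b on (0.6100, 0.9600) = 0.9844
  (x4 ∨ (x5 ∨ ¬x4)) ∧ (¬x3 ∨ x5) = a·b on (0.9925, 0.9844) = 0.9770
  → value = 0.9770
Under Gödel:
  ¬x4 = 1 − 0.75 = 0.25
  x5 ∨ ¬x4 = max(a, b) on (0.96, 0.25) = 0.96
  x4 ∨ (x5 ∨ ¬x4) = max(a, b) on (0.75, 0.96) = 0.96
  ¬x3 = 1 − 0.39 = 0.61
  ¬x3 ∨ x5 = max(a, b) on (0.61, 0.96) = 0.96
  (x4 ∨ (x5 ∨ ¬x4)) ∧ (¬x3 ∨ x5) = min(a, b) on (0.96, 0.96) = 0.96
  → value = 0.9600
|0.9770 − 0.9600| = 0.017

0.017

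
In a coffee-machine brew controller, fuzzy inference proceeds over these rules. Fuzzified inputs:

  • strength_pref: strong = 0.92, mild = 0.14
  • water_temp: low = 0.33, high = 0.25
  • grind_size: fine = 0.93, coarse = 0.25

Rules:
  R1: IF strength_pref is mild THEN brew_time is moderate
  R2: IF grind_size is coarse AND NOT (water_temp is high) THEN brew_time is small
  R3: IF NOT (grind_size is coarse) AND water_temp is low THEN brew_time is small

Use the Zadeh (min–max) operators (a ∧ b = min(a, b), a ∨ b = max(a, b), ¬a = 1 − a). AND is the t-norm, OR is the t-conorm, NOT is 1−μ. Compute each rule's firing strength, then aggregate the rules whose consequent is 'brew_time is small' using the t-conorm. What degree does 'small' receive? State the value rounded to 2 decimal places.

0.33

R1: mild=0.14 → w = 0.14
R2: coarse=0.25, ¬high=1−0.25=0.75; AND[min(a, b)] → w = 0.25
R3: ¬coarse=1−0.25=0.75, low=0.33; AND[min(a, b)] → w = 0.33
Rules with consequent 'small': {R2, R3} → strengths 0.25, 0.33
Aggregate via t-conorm [max(a, b)]: 0.33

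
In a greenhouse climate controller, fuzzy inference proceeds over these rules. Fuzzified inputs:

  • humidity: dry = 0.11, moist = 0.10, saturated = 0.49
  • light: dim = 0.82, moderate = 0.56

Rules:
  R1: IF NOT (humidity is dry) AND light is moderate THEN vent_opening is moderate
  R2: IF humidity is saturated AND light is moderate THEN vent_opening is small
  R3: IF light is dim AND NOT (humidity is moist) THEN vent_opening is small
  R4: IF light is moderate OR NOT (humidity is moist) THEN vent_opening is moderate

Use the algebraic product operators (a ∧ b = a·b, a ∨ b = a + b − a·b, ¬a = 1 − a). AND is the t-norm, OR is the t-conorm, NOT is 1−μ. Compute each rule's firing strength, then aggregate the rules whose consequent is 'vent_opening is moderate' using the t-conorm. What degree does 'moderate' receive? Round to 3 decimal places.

R1: ¬dry=1−0.11=0.89, moderate=0.56; AND[a·b] → w = 0.4984
R2: saturated=0.49, moderate=0.56; AND[a·b] → w = 0.2744
R3: dim=0.82, ¬moist=1−0.10=0.90; AND[a·b] → w = 0.7380
R4: moderate=0.56, ¬moist=1−0.10=0.90; OR[a + b − a·b] → w = 0.9560
Rules with consequent 'moderate': {R1, R4} → strengths 0.4984, 0.9560
Aggregate via t-conorm [a + b − a·b]: 0.9779

0.978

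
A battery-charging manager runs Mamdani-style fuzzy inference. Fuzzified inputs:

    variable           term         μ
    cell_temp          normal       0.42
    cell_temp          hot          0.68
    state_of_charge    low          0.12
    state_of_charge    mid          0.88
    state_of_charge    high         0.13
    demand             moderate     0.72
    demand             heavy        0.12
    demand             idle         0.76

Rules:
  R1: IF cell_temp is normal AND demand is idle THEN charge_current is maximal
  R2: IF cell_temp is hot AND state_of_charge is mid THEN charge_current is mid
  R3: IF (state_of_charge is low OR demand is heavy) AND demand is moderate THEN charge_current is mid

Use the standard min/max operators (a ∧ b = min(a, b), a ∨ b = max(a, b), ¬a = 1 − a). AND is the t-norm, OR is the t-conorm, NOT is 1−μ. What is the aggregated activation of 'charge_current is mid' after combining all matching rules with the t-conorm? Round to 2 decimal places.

R1: normal=0.42, idle=0.76; AND[min(a, b)] → w = 0.42
R2: hot=0.68, mid=0.88; AND[min(a, b)] → w = 0.68
R3: (low=0.12 OR heavy=0.12) = 0.12; AND[min(a, b)] with moderate=0.72 → w = 0.12
Rules with consequent 'mid': {R2, R3} → strengths 0.68, 0.12
Aggregate via t-conorm [max(a, b)]: 0.68

0.68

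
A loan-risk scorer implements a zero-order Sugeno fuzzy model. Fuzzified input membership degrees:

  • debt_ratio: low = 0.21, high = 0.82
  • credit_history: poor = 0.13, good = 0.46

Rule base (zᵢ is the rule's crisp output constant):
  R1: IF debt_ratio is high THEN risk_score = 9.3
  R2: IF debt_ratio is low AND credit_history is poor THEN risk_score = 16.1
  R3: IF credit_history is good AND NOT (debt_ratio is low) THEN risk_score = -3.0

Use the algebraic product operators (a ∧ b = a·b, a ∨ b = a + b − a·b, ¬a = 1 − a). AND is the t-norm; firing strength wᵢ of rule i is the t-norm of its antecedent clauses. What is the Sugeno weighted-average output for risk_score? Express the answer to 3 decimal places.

R1 (z=9.3): high=0.82 → w = 0.8200
R2 (z=16.1): low=0.21, poor=0.13; AND[a·b] → w = 0.0273
R3 (z=-3.0): good=0.46, ¬low=1−0.21=0.79; AND[a·b] → w = 0.3634
Weighted average = (0.8200·9.3 + 0.0273·16.1 + 0.3634·-3.0) / (0.8200 + 0.0273 + 0.3634)
  = 6.9753 / 1.2107 = 5.761

5.761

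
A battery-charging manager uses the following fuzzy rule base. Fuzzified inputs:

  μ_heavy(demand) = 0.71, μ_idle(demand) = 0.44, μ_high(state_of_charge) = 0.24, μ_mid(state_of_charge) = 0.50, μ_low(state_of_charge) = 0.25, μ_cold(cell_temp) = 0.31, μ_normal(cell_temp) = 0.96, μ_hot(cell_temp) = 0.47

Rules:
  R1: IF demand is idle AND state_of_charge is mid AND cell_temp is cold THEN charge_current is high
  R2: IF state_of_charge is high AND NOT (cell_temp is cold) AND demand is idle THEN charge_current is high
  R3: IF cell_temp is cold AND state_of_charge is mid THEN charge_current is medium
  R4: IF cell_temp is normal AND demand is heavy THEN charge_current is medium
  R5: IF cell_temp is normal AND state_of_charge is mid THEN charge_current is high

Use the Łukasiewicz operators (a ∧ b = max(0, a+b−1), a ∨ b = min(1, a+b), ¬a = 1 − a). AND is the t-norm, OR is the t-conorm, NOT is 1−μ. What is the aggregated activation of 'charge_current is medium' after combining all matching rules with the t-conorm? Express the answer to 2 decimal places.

0.67

R1: idle=0.44, mid=0.50, cold=0.31; AND[max(0, a+b−1)] → w = 0.00
R2: high=0.24, ¬cold=1−0.31=0.69, idle=0.44; AND[max(0, a+b−1)] → w = 0.00
R3: cold=0.31, mid=0.50; AND[max(0, a+b−1)] → w = 0.00
R4: normal=0.96, heavy=0.71; AND[max(0, a+b−1)] → w = 0.67
R5: normal=0.96, mid=0.50; AND[max(0, a+b−1)] → w = 0.46
Rules with consequent 'medium': {R3, R4} → strengths 0.00, 0.67
Aggregate via t-conorm [min(1, a+b)]: 0.67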